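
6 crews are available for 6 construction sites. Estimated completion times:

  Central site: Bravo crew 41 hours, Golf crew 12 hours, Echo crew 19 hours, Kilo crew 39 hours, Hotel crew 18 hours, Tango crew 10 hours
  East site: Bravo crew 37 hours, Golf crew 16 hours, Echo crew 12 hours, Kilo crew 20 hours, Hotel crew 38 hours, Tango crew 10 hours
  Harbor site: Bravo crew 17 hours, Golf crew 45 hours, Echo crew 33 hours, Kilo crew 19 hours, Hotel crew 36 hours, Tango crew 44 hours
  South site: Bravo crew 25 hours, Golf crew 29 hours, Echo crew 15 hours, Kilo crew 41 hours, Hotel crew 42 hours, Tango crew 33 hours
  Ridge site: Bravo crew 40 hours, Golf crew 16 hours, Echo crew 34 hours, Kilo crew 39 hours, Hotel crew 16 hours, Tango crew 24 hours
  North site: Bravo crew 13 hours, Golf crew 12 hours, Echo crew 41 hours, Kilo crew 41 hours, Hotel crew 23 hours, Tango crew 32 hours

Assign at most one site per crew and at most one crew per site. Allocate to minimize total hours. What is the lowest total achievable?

Optimal: Bravo crew→North site (13 hours), Golf crew→Central site (12 hours), Echo crew→South site (15 hours), Kilo crew→Harbor site (19 hours), Hotel crew→Ridge site (16 hours), Tango crew→East site (10 hours) — total 13+12+15+19+16+10 = 85 hours.
Column-greedy (each site in turn goes to its cheapest remaining crew) gives 125 hours, worse by 40.
Every other assignment is strictly worse.

Minimum total: 85 hours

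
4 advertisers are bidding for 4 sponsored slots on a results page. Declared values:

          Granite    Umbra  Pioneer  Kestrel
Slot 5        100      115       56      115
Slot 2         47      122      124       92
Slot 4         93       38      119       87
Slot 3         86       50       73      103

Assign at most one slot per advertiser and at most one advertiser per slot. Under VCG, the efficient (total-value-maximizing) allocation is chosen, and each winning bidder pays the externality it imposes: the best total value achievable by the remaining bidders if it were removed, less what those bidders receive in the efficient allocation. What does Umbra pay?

Umbra pays $10.

Efficient allocation: Granite→Slot 5 ($100), Umbra→Slot 2 ($122), Pioneer→Slot 4 ($119), Kestrel→Slot 3 ($103); total welfare W = $444.
Umbra receives Slot 2 at value $122, so the others get W − 122 = $322.
Without Umbra: best allocation of the remaining 3 bidders over all 4 slots is Granite→Slot 4 ($93), Pioneer→Slot 2 ($124), Kestrel→Slot 5 ($115), total $332.
VCG payment = (others' best without Umbra) − (others' welfare with Umbra) = 332 − 322 = $10.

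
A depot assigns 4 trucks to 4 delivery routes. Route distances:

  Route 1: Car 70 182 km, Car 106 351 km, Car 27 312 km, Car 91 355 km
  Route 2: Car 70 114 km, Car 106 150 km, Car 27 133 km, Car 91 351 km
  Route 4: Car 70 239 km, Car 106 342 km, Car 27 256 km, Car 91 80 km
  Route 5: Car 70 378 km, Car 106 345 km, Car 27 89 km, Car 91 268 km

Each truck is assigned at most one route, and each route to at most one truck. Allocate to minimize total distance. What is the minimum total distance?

Minimum total: 501 km

This is the linear assignment problem.
Optimal: Car 70→Route 1 (182 km), Car 106→Route 2 (150 km), Car 27→Route 5 (89 km), Car 91→Route 4 (80 km) — total 182+150+89+80 = 501 km.
Column-greedy (each route in turn goes to its cheapest remaining truck) gives 740 km, worse by 239.
Next-best assignment: Car 70→Route 2, Car 106→Route 1, Car 27→Route 5, Car 91→Route 4 = 634 km.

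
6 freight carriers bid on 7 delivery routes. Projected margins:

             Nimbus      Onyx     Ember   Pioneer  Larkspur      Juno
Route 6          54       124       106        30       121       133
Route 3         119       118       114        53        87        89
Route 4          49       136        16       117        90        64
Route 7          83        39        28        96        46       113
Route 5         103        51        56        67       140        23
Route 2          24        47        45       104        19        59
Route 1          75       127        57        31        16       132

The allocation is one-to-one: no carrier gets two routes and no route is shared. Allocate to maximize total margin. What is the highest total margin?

Max total: $737k

Optimal: Nimbus→Route 3 ($119k), Onyx→Route 4 ($136k), Ember→Route 6 ($106k), Pioneer→Route 2 ($104k), Larkspur→Route 5 ($140k), Juno→Route 1 ($132k) — total 119+136+106+104+140+132 = $737k.
Max-entry greedy (repeatedly take the single best remaining cell) gives $689k, worse by 48.
Next-best assignment: Nimbus→Route 3, Onyx→Route 4, Ember→Route 6, Pioneer→Route 7, Larkspur→Route 5, Juno→Route 1 = $729k.
Swapping Pioneer↔Onyx (Pioneer→Route 4 $117k, Onyx→Route 2 $47k) loses 76.
Every other assignment is strictly worse.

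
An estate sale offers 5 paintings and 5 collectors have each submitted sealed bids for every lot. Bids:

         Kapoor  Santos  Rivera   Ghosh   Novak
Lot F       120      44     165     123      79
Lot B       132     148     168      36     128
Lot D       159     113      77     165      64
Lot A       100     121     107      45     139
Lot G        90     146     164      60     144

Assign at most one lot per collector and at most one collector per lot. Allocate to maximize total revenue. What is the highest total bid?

Treat this as an assignment problem: match each collector to one lot.
Optimal: Kapoor→Lot B ($132), Santos→Lot G ($146), Rivera→Lot F ($165), Ghosh→Lot D ($165), Novak→Lot A ($139) — total 132+146+165+165+139 = $747.
Next-best assignment: Kapoor→Lot F, Santos→Lot G, Rivera→Lot B, Ghosh→Lot D, Novak→Lot A = $738.

Maximum total: $747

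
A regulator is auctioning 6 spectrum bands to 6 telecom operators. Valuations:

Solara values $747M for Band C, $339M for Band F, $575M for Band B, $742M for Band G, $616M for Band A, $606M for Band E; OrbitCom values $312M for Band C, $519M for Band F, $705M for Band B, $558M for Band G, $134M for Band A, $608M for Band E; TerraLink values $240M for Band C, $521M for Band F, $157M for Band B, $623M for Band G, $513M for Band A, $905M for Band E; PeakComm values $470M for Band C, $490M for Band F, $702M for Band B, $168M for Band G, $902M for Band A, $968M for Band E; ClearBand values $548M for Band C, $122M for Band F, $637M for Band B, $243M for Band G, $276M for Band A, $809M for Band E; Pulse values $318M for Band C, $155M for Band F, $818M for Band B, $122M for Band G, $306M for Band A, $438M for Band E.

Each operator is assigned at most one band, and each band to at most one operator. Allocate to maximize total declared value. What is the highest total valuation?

Optimal: Solara→Band G ($742M), OrbitCom→Band F ($519M), TerraLink→Band E ($905M), PeakComm→Band A ($902M), ClearBand→Band C ($548M), Pulse→Band B ($818M) — total 742+519+905+902+548+818 = $4434M.
Next-best assignment: Solara→Band C, OrbitCom→Band F, TerraLink→Band G, PeakComm→Band A, ClearBand→Band E, Pulse→Band B = $4418M.
Swapping Solara↔PeakComm (Solara→Band A $616M, PeakComm→Band G $168M) loses 860.
Every other assignment is strictly worse.

Max total: $4434M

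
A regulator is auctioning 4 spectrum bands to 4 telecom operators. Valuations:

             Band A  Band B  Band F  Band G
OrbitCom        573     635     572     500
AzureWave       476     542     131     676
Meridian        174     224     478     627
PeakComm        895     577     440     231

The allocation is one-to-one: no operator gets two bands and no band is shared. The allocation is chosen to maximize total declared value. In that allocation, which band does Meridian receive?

Meridian receives Band F.

Optimal: OrbitCom→Band B ($635M), AzureWave→Band G ($676M), Meridian→Band F ($478M), PeakComm→Band A ($895M) — total 635+676+478+895 = $2684M.
Next-best assignment: OrbitCom→Band F, AzureWave→Band B, Meridian→Band G, PeakComm→Band A = $2636M.
Meridian's own top band is Band G ($627M), but forcing Meridian→Band G and reassigning the rest optimally gives only $2636M — worse by 48.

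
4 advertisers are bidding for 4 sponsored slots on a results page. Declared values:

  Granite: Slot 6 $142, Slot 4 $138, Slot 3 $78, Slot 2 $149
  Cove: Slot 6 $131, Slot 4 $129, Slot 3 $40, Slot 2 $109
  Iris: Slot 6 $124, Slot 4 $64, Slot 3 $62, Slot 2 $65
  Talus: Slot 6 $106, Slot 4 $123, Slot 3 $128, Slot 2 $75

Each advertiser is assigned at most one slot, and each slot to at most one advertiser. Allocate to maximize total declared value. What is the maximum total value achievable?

Optimal: Granite→Slot 2 ($149), Cove→Slot 4 ($129), Iris→Slot 6 ($124), Talus→Slot 3 ($128) — total 149+129+124+128 = $530.
Row-greedy (each advertiser in turn takes its best remaining slot) gives $472, worse by 58.
Swapping Cove↔Talus (Cove→Slot 3 $40, Talus→Slot 4 $123) loses 94.

Max total: $530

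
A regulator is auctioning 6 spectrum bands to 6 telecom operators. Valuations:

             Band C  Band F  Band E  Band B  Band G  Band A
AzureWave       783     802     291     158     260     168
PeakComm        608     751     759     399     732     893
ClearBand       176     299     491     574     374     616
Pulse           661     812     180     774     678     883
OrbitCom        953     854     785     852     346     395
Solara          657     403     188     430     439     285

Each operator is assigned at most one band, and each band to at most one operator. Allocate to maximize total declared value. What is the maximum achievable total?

Optimal: AzureWave→Band F ($802M), PeakComm→Band G ($732M), ClearBand→Band B ($574M), Pulse→Band A ($883M), OrbitCom→Band E ($785M), Solara→Band C ($657M) — total 802+732+574+883+785+657 = $4433M.
Row-greedy (each operator in turn takes its best remaining band) gives $4088M, worse by 345.
Next-best assignment: AzureWave→Band F, PeakComm→Band G, ClearBand→Band E, Pulse→Band A, OrbitCom→Band B, Solara→Band C = $4417M.

Max total: $4433M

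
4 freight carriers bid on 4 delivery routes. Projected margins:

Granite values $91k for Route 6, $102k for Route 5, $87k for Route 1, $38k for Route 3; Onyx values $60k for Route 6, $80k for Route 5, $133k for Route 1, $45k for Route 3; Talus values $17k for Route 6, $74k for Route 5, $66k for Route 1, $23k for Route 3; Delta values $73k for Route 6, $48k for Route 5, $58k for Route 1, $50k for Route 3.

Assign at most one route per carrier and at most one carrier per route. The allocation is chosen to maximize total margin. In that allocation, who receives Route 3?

This is a one-to-one assignment (maximum-weight bipartite matching).
Optimal: Granite→Route 6 ($91k), Onyx→Route 1 ($133k), Talus→Route 5 ($74k), Delta→Route 3 ($50k) — total 91+133+74+50 = $348k.
Checked against all permutations: $348k is optimal.
Delta's own top route is Route 6 ($73k), but forcing Delta→Route 6 and reassigning the rest optimally gives only $331k — worse by 17.

Delta receives Route 3.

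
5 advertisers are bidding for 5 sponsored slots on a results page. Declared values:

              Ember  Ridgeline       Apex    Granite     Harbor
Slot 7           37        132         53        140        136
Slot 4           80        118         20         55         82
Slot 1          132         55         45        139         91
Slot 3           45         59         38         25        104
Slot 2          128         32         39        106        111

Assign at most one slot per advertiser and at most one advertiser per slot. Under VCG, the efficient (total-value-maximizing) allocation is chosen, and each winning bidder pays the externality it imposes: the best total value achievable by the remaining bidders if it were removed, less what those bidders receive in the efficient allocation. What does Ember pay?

Efficient allocation: Ember→Slot 2 ($128), Ridgeline→Slot 4 ($118), Apex→Slot 3 ($38), Granite→Slot 1 ($139), Harbor→Slot 7 ($136); total welfare W = $559.
Ember receives Slot 2 at value $128, so the others get W − 128 = $431.
Without Ember: best allocation of the remaining 4 bidders over all 5 slots is Ridgeline→Slot 4 ($118), Apex→Slot 2 ($39), Granite→Slot 1 ($139), Harbor→Slot 7 ($136), total $432.
VCG payment = (others' best without Ember) − (others' welfare with Ember) = 432 − 431 = $1.

Ember pays $1.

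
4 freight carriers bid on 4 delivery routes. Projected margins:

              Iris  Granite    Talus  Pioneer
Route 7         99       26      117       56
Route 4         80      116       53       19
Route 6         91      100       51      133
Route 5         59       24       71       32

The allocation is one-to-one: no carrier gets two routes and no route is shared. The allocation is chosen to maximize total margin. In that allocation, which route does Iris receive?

Iris receives Route 5.

Treat this as an assignment problem: match each carrier to one route.
Optimal: Iris→Route 5 ($59k), Granite→Route 4 ($116k), Talus→Route 7 ($117k), Pioneer→Route 6 ($133k) — total 59+116+117+133 = $425k.
Row-greedy (each carrier in turn takes its best remaining route) gives $419k, worse by 6.
Iris's own top route is Route 7 ($99k), but forcing Iris→Route 7 and reassigning the rest optimally gives only $419k — worse by 6.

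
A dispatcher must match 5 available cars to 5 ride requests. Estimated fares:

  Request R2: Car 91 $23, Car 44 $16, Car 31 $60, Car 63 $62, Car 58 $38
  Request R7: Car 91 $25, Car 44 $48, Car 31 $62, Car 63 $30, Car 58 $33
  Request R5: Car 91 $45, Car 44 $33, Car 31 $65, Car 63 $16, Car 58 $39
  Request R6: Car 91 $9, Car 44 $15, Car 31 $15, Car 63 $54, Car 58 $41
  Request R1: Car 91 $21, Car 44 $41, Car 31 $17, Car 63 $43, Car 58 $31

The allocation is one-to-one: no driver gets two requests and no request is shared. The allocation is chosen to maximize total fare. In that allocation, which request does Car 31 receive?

Optimal: Car 91→Request R5 ($45), Car 44→Request R1 ($41), Car 31→Request R7 ($62), Car 63→Request R2 ($62), Car 58→Request R6 ($41) — total 45+41+62+62+41 = $251.
Max-entry greedy (repeatedly take the single best remaining cell) gives $237, worse by 14.
Next-best assignment: Car 91→Request R5, Car 44→Request R1, Car 31→Request R7, Car 63→Request R6, Car 58→Request R2 = $240.
Checked against all permutations: $251 is optimal.
Car 31's own top request is Request R5 ($65), but forcing Car 31→Request R5 and reassigning the rest optimally gives only $237 — worse by 14.

Car 31 receives Request R7.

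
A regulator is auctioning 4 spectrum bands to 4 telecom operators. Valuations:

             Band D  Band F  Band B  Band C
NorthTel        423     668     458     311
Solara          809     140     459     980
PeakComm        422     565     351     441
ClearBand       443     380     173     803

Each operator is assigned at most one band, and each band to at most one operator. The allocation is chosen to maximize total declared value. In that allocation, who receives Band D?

Optimal: NorthTel→Band B ($458M), Solara→Band D ($809M), PeakComm→Band F ($565M), ClearBand→Band C ($803M) — total 458+809+565+803 = $2635M.
Row-greedy (each operator in turn takes its best remaining band) gives $2243M, worse by 392.
Checked against all permutations: $2635M is optimal.
Solara's own top band is Band C ($980M), but forcing Solara→Band C and reassigning the rest optimally gives only $2446M — worse by 189.

Solara receives Band D.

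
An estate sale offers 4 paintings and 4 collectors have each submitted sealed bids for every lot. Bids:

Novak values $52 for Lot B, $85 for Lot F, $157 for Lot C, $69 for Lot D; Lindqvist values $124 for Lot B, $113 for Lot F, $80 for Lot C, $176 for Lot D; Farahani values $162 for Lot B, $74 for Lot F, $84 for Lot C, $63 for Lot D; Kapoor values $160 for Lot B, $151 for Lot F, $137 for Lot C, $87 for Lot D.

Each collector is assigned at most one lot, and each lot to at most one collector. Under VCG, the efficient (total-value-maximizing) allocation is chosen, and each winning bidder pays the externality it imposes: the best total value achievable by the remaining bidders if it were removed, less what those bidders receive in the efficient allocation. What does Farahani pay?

Efficient allocation: Novak→Lot C ($157), Lindqvist→Lot D ($176), Farahani→Lot B ($162), Kapoor→Lot F ($151); total welfare W = $646.
Farahani receives Lot B at value $162, so the others get W − 162 = $484.
Without Farahani: best allocation of the remaining 3 bidders over all 4 lots is Novak→Lot C ($157), Lindqvist→Lot D ($176), Kapoor→Lot B ($160), total $493.
VCG payment = (others' best without Farahani) − (others' welfare with Farahani) = 493 − 484 = $9.

Farahani pays $9.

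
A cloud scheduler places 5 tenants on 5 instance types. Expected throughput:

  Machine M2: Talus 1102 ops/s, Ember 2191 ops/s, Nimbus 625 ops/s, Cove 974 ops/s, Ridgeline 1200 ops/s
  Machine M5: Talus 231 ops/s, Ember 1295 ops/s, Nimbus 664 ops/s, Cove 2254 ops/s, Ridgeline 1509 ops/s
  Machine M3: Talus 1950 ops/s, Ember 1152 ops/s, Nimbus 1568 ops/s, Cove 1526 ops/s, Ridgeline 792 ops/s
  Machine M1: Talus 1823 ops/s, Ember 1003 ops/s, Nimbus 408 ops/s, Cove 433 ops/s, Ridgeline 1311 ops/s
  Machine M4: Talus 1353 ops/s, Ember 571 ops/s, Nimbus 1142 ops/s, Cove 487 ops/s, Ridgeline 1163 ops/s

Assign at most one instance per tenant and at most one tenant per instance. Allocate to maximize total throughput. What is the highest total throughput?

Max total: 8999 ops/s

Optimal: Talus→Machine M1 (1823 ops/s), Ember→Machine M2 (2191 ops/s), Nimbus→Machine M3 (1568 ops/s), Cove→Machine M5 (2254 ops/s), Ridgeline→Machine M4 (1163 ops/s) — total 1823+2191+1568+2254+1163 = 8999 ops/s.
Column-greedy (each instance in turn goes to its best remaining tenant) gives 8848 ops/s, worse by 151.
Swapping Ember↔Ridgeline (Ember→Machine M4 571 ops/s, Ridgeline→Machine M2 1200 ops/s) loses 1583.
Checked against all permutations: 8999 ops/s is optimal.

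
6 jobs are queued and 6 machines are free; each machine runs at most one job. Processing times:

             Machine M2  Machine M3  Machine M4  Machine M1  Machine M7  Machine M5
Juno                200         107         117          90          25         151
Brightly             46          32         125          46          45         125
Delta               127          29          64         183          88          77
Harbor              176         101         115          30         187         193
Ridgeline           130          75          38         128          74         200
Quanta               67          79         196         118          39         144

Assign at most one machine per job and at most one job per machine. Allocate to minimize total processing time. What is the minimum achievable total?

Minimum total: 269 min

This is the linear assignment problem.
Optimal: Juno→Machine M7 (25 min), Brightly→Machine M3 (32 min), Delta→Machine M5 (77 min), Harbor→Machine M1 (30 min), Ridgeline→Machine M4 (38 min), Quanta→Machine M2 (67 min) — total 25+32+77+30+38+67 = 269 min.
Column-greedy (each machine in turn goes to its cheapest remaining job) gives 312 min, worse by 43.
Swapping Quanta↔Delta (Quanta→Machine M5 144 min, Delta→Machine M2 127 min) adds 127.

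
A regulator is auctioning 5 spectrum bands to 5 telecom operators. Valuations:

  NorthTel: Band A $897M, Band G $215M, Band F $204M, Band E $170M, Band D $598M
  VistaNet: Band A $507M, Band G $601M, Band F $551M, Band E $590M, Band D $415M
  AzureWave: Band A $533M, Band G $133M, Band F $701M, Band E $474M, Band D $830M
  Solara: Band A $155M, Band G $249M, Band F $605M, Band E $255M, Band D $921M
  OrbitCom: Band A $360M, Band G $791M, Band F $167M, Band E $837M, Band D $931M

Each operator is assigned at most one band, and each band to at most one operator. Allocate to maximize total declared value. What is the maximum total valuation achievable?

Optimal: NorthTel→Band A ($897M), VistaNet→Band G ($601M), AzureWave→Band F ($701M), Solara→Band D ($921M), OrbitCom→Band E ($837M) — total 897+601+701+921+837 = $3957M.
Column-greedy (each band in turn goes to its best remaining operator) gives $3900M, worse by 57.
Next-best assignment: NorthTel→Band A, VistaNet→Band E, AzureWave→Band F, Solara→Band D, OrbitCom→Band G = $3900M.
No other one-to-one assignment exceeds $3957M.

Maximum total: $3957M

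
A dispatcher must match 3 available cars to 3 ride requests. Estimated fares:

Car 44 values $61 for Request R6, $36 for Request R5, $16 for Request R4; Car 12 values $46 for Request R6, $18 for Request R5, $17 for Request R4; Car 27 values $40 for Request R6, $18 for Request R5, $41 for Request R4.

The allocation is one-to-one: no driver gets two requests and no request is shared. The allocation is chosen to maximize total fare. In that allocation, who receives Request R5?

Car 44 receives Request R5.

Optimal: Car 44→Request R5 ($36), Car 12→Request R6 ($46), Car 27→Request R4 ($41) — total 36+46+41 = $123.
Row-greedy (each driver in turn takes its best remaining request) gives $120, worse by 3.
Swapping Car 27↔Car 44 (Car 27→Request R5 $18, Car 44→Request R4 $16) loses 43.
Every other assignment is strictly worse.
Car 44's own top request is Request R6 ($61), but forcing Car 44→Request R6 and reassigning the rest optimally gives only $120 — worse by 3.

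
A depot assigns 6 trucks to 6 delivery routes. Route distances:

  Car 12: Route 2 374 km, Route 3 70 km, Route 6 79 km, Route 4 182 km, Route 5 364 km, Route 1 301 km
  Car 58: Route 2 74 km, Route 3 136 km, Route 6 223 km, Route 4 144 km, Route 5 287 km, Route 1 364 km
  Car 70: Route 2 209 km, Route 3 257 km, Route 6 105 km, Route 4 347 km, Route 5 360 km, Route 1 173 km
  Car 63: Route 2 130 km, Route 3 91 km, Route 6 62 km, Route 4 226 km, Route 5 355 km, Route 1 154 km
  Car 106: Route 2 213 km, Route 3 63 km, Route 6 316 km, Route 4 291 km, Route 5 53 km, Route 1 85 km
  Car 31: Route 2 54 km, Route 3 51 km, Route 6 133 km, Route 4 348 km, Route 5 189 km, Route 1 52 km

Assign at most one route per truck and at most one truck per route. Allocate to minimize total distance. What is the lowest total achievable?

Minimum total: 554 km

Optimal: Car 12→Route 3 (70 km), Car 58→Route 4 (144 km), Car 70→Route 6 (105 km), Car 63→Route 2 (130 km), Car 106→Route 5 (53 km), Car 31→Route 1 (52 km) — total 70+144+105+130+53+52 = 554 km.
Min-entry greedy (repeatedly take the single cheapest remaining cell) gives 595 km, worse by 41.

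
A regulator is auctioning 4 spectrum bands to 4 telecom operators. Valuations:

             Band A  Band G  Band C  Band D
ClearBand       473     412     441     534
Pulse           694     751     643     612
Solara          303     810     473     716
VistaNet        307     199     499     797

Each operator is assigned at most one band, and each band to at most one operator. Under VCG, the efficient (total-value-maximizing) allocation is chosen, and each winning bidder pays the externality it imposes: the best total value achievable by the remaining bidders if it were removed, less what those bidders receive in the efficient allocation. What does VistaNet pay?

Efficient allocation: ClearBand→Band C ($441M), Pulse→Band A ($694M), Solara→Band G ($810M), VistaNet→Band D ($797M); total welfare W = $2742M.
VistaNet receives Band D at value $797M, so the others get W − 797 = $1945M.
Without VistaNet: best allocation of the remaining 3 bidders over all 4 bands is ClearBand→Band D ($534M), Pulse→Band A ($694M), Solara→Band G ($810M), total $2038M.
VCG payment = (others' best without VistaNet) − (others' welfare with VistaNet) = 2038 − 1945 = $93M.

VistaNet pays $93M.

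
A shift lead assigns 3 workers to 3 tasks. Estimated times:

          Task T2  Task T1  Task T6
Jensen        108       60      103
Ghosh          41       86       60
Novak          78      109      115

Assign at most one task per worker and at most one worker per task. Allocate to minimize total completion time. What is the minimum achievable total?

Min total: 198 min

Optimal: Jensen→Task T1 (60 min), Ghosh→Task T6 (60 min), Novak→Task T2 (78 min) — total 60+60+78 = 198 min.
Min-entry greedy (repeatedly take the single cheapest remaining cell) gives 216 min, worse by 18.
Swapping Ghosh↔Jensen (Ghosh→Task T1 86 min, Jensen→Task T6 103 min) adds 69.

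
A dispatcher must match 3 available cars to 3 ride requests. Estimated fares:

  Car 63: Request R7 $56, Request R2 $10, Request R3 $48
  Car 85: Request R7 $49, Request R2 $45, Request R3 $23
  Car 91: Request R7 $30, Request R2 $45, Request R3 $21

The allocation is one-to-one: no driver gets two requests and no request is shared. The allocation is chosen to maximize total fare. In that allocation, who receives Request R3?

Car 63 receives Request R3.

This is a one-to-one assignment (maximum-weight bipartite matching).
Optimal: Car 63→Request R3 ($48), Car 85→Request R7 ($49), Car 91→Request R2 ($45) — total 48+49+45 = $142.
Column-greedy (each request in turn goes to its best remaining driver) gives $122, worse by 20.
Car 63's own top request is Request R7 ($56), but forcing Car 63→Request R7 and reassigning the rest optimally gives only $124 — worse by 18.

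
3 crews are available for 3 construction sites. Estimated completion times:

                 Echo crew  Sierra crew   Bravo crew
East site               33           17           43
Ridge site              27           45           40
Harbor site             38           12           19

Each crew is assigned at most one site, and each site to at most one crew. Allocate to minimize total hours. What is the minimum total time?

Min total: 63 hours

Treat this as an assignment problem: match each crew to one site.
Optimal: Echo crew→Ridge site (27 hours), Sierra crew→East site (17 hours), Bravo crew→Harbor site (19 hours) — total 27+17+19 = 63 hours.
Row-greedy (each crew in turn takes its cheapest remaining site) gives 82 hours, worse by 19.
Swapping Sierra crew↔Bravo crew (Sierra crew→Harbor site 12 hours, Bravo crew→East site 43 hours) adds 19.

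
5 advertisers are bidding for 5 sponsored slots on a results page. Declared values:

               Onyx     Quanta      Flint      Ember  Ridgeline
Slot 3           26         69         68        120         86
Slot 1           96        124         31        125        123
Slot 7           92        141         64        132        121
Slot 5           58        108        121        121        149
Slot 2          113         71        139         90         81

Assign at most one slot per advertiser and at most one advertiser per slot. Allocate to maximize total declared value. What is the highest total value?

Max total: $645

Optimal: Onyx→Slot 1 ($96), Quanta→Slot 7 ($141), Flint→Slot 2 ($139), Ember→Slot 3 ($120), Ridgeline→Slot 5 ($149) — total 96+141+139+120+149 = $645.
Row-greedy (each advertiser in turn takes its best remaining slot) gives $586, worse by 59.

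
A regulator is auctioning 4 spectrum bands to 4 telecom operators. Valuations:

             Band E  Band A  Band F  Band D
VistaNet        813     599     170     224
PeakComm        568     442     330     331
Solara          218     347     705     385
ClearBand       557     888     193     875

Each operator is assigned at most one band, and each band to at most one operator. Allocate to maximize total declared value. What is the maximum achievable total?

Max total: $2835M

Optimal: VistaNet→Band E ($813M), PeakComm→Band A ($442M), Solara→Band F ($705M), ClearBand→Band D ($875M) — total 813+442+705+875 = $2835M.
Column-greedy (each band in turn goes to its best remaining operator) gives $2737M, worse by 98.
Next-best assignment: VistaNet→Band A, PeakComm→Band E, Solara→Band F, ClearBand→Band D = $2747M.
Every other assignment is strictly worse.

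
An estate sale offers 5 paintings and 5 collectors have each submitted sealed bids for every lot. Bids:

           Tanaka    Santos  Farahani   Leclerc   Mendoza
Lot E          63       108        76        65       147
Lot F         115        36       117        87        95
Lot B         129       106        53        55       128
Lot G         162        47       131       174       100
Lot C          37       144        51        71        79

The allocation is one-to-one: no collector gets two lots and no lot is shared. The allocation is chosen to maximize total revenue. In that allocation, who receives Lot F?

Farahani receives Lot F.

Optimal: Tanaka→Lot B ($129), Santos→Lot C ($144), Farahani→Lot F ($117), Leclerc→Lot G ($174), Mendoza→Lot E ($147) — total 129+144+117+174+147 = $711.
Row-greedy (each collector in turn takes its best remaining lot) gives $616, worse by 95.
Every other assignment is strictly worse.
Farahani's own top lot is Lot G ($131), but forcing Farahani→Lot G and reassigning the rest optimally gives only $638 — worse by 73.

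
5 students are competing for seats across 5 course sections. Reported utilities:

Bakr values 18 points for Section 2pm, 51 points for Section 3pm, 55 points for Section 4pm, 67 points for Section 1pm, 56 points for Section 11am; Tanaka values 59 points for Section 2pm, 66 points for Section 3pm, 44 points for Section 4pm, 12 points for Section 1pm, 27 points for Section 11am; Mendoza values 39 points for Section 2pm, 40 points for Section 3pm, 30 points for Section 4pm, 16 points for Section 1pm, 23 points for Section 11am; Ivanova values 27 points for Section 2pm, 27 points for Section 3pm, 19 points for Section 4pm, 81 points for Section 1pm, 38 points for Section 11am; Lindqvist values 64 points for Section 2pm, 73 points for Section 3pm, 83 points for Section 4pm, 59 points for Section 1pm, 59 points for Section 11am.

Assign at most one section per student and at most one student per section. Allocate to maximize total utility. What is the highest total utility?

Treat this as an assignment problem: match each student to one section.
Optimal: Bakr→Section 11am (56 points), Tanaka→Section 3pm (66 points), Mendoza→Section 2pm (39 points), Ivanova→Section 1pm (81 points), Lindqvist→Section 4pm (83 points) — total 56+66+39+81+83 = 325 points.
Column-greedy (each section in turn goes to its best remaining student) gives 289 points, worse by 36.
Next-best assignment: Bakr→Section 11am, Tanaka→Section 2pm, Mendoza→Section 3pm, Ivanova→Section 1pm, Lindqvist→Section 4pm = 319 points.

Max total: 325 points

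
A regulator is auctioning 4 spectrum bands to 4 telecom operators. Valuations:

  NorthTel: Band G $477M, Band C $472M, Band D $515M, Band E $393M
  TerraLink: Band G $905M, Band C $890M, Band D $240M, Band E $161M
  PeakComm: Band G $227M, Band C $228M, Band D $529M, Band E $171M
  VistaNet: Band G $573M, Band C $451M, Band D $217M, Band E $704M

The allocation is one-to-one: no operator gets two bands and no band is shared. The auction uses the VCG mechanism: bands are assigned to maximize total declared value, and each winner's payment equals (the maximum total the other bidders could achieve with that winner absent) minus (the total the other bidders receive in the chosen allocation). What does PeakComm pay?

PeakComm pays $43M.

Efficient allocation: NorthTel→Band C ($472M), TerraLink→Band G ($905M), PeakComm→Band D ($529M), VistaNet→Band E ($704M); total welfare W = $2610M.
PeakComm receives Band D at value $529M, so the others get W − 529 = $2081M.
Without PeakComm: best allocation of the remaining 3 bidders over all 4 bands is NorthTel→Band D ($515M), TerraLink→Band G ($905M), VistaNet→Band E ($704M), total $2124M.
VCG payment = (others' best without PeakComm) − (others' welfare with PeakComm) = 2124 − 2081 = $43M.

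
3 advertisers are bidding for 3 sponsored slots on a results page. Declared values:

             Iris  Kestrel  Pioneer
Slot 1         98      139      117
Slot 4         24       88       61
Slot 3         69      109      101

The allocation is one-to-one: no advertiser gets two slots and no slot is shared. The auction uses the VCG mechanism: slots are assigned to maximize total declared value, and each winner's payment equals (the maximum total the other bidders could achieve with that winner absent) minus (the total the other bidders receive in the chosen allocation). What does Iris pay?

Iris pays $51.

Efficient allocation: Iris→Slot 1 ($98), Kestrel→Slot 4 ($88), Pioneer→Slot 3 ($101); total welfare W = $287.
Iris receives Slot 1 at value $98, so the others get W − 98 = $189.
Without Iris: best allocation of the remaining 2 bidders over all 3 slots is Kestrel→Slot 1 ($139), Pioneer→Slot 3 ($101), total $240.
VCG payment = (others' best without Iris) − (others' welfare with Iris) = 240 − 189 = $51.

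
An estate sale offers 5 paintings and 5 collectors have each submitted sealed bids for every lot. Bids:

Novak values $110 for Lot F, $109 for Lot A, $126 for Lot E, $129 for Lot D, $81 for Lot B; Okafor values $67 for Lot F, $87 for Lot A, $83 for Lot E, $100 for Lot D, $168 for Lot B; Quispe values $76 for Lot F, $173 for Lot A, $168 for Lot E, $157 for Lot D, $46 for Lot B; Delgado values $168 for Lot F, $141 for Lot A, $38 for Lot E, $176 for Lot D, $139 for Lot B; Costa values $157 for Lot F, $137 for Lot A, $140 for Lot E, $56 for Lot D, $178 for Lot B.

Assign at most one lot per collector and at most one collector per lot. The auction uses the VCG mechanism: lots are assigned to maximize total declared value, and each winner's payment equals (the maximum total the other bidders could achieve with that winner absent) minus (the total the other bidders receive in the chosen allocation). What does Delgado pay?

Efficient allocation: Novak→Lot E ($126), Okafor→Lot B ($168), Quispe→Lot A ($173), Delgado→Lot D ($176), Costa→Lot F ($157); total welfare W = $800.
Delgado receives Lot D at value $176, so the others get W − 176 = $624.
Without Delgado: best allocation of the remaining 4 bidders over all 5 lots is Novak→Lot D ($129), Okafor→Lot B ($168), Quispe→Lot A ($173), Costa→Lot F ($157), total $627.
VCG payment = (others' best without Delgado) − (others' welfare with Delgado) = 627 − 624 = $3.

Delgado pays $3.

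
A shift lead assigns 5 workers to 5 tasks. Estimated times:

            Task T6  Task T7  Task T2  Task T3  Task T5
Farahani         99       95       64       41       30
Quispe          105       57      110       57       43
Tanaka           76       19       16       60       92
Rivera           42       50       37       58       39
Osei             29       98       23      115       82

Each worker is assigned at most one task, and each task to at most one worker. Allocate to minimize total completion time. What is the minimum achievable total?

This is a one-to-one assignment (minimum-cost bipartite matching).
Optimal: Farahani→Task T3 (41 min), Quispe→Task T5 (43 min), Tanaka→Task T7 (19 min), Rivera→Task T6 (42 min), Osei→Task T2 (23 min) — total 41+43+19+42+23 = 168 min.
Column-greedy (each task in turn goes to its cheapest remaining worker) gives 169 min, worse by 1.
Next-best assignment: Farahani→Task T3, Quispe→Task T5, Tanaka→Task T7, Rivera→Task T2, Osei→Task T6 = 169 min.
No other one-to-one assignment undercuts 168 min.

Min total: 168 min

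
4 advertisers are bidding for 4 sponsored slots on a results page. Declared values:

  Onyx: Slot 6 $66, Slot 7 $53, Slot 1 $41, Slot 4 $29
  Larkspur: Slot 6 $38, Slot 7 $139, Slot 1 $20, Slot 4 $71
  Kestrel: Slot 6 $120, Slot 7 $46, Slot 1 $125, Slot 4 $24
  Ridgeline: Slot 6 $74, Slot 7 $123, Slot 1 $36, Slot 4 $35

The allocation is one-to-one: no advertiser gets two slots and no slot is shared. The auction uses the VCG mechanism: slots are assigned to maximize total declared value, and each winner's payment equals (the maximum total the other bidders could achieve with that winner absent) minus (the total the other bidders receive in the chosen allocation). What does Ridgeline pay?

Efficient allocation: Onyx→Slot 6 ($66), Larkspur→Slot 4 ($71), Kestrel→Slot 1 ($125), Ridgeline→Slot 7 ($123); total welfare W = $385.
Ridgeline receives Slot 7 at value $123, so the others get W − 123 = $262.
Without Ridgeline: best allocation of the remaining 3 bidders over all 4 slots is Onyx→Slot 6 ($66), Larkspur→Slot 7 ($139), Kestrel→Slot 1 ($125), total $330.
VCG payment = (others' best without Ridgeline) − (others' welfare with Ridgeline) = 330 − 262 = $68.

Ridgeline pays $68.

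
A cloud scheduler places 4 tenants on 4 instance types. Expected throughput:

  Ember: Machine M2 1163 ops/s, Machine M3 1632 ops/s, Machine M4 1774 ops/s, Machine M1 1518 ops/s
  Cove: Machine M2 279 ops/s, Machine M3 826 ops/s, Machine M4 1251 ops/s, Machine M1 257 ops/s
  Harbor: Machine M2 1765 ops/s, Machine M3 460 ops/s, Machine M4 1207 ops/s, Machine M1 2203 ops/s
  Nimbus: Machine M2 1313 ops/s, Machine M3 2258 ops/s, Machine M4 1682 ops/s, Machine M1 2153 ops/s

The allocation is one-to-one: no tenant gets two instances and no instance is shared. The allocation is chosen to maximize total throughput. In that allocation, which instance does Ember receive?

Ember receives Machine M2.

Optimal: Ember→Machine M2 (1163 ops/s), Cove→Machine M4 (1251 ops/s), Harbor→Machine M1 (2203 ops/s), Nimbus→Machine M3 (2258 ops/s) — total 1163+1251+2203+2258 = 6875 ops/s.
Column-greedy (each instance in turn goes to its best remaining tenant) gives 6054 ops/s, worse by 821.
Next-best assignment: Ember→Machine M3, Cove→Machine M4, Harbor→Machine M2, Nimbus→Machine M1 = 6801 ops/s.
Checked against all permutations: 6875 ops/s is optimal.
Ember's own top instance is Machine M4 (1774 ops/s), but forcing Ember→Machine M4 and reassigning the rest optimally gives only 6518 ops/s — worse by 357.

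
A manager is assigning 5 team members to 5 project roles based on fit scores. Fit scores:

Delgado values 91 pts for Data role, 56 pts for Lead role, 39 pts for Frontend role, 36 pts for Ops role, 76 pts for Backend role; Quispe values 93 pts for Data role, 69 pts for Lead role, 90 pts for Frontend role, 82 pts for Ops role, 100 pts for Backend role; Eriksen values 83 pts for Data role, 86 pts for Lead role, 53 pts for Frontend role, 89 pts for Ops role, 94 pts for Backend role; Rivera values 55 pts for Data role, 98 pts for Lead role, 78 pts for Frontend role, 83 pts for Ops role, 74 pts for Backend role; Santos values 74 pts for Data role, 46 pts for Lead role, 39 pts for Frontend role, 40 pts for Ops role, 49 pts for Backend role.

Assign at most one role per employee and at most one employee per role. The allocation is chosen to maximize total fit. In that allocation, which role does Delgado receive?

Optimal: Delgado→Backend role (76 pts), Quispe→Frontend role (90 pts), Eriksen→Ops role (89 pts), Rivera→Lead role (98 pts), Santos→Data role (74 pts) — total 76+90+89+98+74 = 427 pts.
Column-greedy (each role in turn goes to its best remaining employee) gives 360 pts, worse by 67.
Next-best assignment: Delgado→Data role, Quispe→Frontend role, Eriksen→Ops role, Rivera→Lead role, Santos→Backend role = 417 pts.
Every other assignment is strictly worse.
Delgado's own top role is Data role (91 pts), but forcing Delgado→Data role and reassigning the rest optimally gives only 417 pts — worse by 10.

Delgado receives Backend role.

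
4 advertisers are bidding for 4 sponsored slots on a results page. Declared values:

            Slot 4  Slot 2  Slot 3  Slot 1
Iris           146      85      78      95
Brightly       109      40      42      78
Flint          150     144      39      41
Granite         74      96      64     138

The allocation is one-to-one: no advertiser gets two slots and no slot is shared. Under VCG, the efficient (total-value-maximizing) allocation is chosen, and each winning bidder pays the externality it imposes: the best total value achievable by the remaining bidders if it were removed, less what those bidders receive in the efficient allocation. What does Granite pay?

Efficient allocation: Iris→Slot 4 ($146), Brightly→Slot 3 ($42), Flint→Slot 2 ($144), Granite→Slot 1 ($138); total welfare W = $470.
Granite receives Slot 1 at value $138, so the others get W − 138 = $332.
Without Granite: best allocation of the remaining 3 bidders over all 4 slots is Iris→Slot 4 ($146), Brightly→Slot 1 ($78), Flint→Slot 2 ($144), total $368.
VCG payment = (others' best without Granite) − (others' welfare with Granite) = 368 − 332 = $36.

Granite pays $36.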